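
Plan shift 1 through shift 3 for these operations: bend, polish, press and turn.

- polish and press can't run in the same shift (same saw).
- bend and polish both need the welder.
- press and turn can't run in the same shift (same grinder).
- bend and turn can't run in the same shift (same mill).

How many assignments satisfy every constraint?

Splitting on bend: it can be shift 1 (6), shift 2 (6), shift 3 (6). Listing each branch's schedules as (polish, press, turn) by shift number:
bend=shift 1: (2,1,2) (2,1,3) (2,3,2) (3,1,2) (3,1,3) (3,2,3) — 6.
bend=shift 2: (1,2,1) (1,2,3) (1,3,1) (3,1,3) (3,2,1) (3,2,3) — 6.
bend=shift 3: (1,2,1) (1,3,1) (1,3,2) (2,1,2) (2,3,1) (2,3,2) — 6.
Summing: 6 + 6 + 6 = 18.

18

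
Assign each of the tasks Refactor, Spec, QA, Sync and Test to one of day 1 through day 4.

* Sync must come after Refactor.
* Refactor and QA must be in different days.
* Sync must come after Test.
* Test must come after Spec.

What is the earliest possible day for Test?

day 2

Precedence pushes Test to at least day 2; downstream work caps Test at day 3.
Test at day 2 is achievable: QA in day 2; Refactor in day 1; Spec in day 1; Sync in day 3; Test in day 2.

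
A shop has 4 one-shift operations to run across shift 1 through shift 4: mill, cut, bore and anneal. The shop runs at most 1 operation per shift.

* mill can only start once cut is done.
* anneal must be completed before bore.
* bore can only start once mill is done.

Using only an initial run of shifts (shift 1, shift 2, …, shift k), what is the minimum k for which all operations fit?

The precedence chain requires at least 3 distinct shifts.
With at most 1 per shift and 4 operations, at least 4 shifts are needed.
4 works (last occupied shift: shift 4): for example mill -> shift 2, cut -> shift 1, anneal -> shift 3, bore -> shift 4.

4 shifts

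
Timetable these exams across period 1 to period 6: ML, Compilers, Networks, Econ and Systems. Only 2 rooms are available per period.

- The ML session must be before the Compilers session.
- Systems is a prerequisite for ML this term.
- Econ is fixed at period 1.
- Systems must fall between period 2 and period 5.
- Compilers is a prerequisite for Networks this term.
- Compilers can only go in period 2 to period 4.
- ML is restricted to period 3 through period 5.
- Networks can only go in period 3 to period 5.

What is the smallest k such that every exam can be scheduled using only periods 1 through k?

5

The precedence chain requires at least 4 distinct periods.
With at most 2 per period and 5 exams, at least 3 periods are needed.
Propagating the time windows through the other constraints, Networks can't land before period 5, so the schedule must run through at least period 5.
5 works (last occupied period: period 5): for example Systems -> period 2, Econ -> period 1, Networks -> period 5, Compilers -> period 4, ML -> period 3.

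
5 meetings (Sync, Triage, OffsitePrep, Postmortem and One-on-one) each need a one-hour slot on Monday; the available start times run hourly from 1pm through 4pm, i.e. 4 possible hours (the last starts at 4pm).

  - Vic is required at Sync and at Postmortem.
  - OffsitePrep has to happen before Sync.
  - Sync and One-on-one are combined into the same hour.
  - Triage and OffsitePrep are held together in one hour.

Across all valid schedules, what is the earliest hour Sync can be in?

Precedence pushes Sync to at least 2pm.
Sync at 2pm is achievable: OffsitePrep -> 1pm, One-on-one -> 2pm, Postmortem -> 1pm, Sync -> 2pm, Triage -> 1pm.

2pm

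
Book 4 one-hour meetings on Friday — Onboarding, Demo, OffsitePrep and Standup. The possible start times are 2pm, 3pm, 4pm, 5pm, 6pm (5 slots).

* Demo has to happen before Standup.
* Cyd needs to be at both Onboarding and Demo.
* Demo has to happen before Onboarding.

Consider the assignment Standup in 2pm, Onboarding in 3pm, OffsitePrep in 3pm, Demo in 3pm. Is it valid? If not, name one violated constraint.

Invalid. Demo has to happen before Standup.

Cyd needs to be at both Onboarding and Demo — violated.
Demo has to happen before Onboarding — violated.
Demo has to happen before Standup — violated.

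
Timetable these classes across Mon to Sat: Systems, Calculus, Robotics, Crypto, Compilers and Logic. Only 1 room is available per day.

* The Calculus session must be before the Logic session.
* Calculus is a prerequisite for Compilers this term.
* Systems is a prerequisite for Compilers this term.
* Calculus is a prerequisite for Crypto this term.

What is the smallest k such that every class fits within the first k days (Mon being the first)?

The precedence chain requires at least 2 distinct days.
With at most 1 per day and 6 classes, at least 6 days are needed.
6 works (last occupied day: Sat): for example Logic -> Fri, Compilers -> Wed, Calculus -> Mon, Crypto -> Thu, Systems -> Tue, Robotics -> Sat.

6 days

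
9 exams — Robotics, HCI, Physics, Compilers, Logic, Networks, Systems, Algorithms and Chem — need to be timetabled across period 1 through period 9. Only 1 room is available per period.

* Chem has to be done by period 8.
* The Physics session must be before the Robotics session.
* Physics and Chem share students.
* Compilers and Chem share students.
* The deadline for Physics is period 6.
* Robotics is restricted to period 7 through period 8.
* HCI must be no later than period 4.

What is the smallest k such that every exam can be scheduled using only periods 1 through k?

9

The precedence chain requires at least 2 distinct periods.
With at most 1 per period and 9 exams, at least 9 periods are needed.
Robotics can't be placed before period 7, so the schedule must run through at least period 7.
9 works (last occupied period: period 9): for example Compilers -> period 4; Logic -> period 5; Physics -> period 2; Systems -> period 8; Algorithms -> period 9; Chem -> period 3; Robotics -> period 7; HCI -> period 1; Networks -> period 6.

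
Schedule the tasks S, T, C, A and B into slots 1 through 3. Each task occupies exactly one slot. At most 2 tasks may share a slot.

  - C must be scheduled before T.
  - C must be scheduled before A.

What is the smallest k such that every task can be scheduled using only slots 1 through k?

The precedence chain requires at least 2 distinct slots.
With at most 2 per slot and 5 tasks, at least 3 slots are needed.
3 works (last occupied slot: 3): for example A=2, C=1, S=1, B=3, T=2.

3 slots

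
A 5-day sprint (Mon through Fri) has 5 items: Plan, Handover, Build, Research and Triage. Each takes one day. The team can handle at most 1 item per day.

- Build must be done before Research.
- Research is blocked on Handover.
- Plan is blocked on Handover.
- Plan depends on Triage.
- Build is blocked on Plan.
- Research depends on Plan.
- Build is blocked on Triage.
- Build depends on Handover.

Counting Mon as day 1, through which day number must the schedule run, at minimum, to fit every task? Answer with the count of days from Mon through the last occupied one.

5 days

The precedence chain requires at least 4 distinct days.
With at most 1 per day and 5 tasks, at least 5 days are needed.
5 works (last occupied day: Fri): for example Triage=Tue, Plan=Wed, Handover=Mon, Research=Fri, Build=Thu.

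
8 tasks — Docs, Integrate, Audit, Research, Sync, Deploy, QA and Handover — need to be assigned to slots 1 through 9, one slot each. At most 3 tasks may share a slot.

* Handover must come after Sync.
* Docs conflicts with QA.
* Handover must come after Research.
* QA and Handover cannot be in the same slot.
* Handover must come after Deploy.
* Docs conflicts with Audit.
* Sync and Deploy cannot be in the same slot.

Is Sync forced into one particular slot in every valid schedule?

Sync can be 1 (e.g. Docs -> 1; Integrate -> 2; Research -> 1; Deploy -> 2; Audit -> 2; Sync -> 1; QA -> 4; Handover -> 3) or 2 (e.g. Docs -> 1, Sync -> 2, Handover -> 3, Deploy -> 1, Audit -> 2, Integrate -> 2, QA -> 4, Research -> 1).

No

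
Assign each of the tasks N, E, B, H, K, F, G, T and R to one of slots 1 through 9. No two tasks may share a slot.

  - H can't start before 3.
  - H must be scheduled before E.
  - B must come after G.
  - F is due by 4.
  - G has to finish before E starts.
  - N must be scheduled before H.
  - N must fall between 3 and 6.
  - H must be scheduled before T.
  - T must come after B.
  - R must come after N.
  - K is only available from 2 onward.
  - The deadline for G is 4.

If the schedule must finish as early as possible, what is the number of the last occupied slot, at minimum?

The precedence chain requires at least 3 distinct slots.
With at most 1 per slot and 9 tasks, at least 9 slots are needed.
Propagating the time windows through the other constraints, E can't land before 5, so the schedule must run through at least slot 5.
9 works (last occupied slot: 9): for example T in 8, B in 7, F in 2, H in 4, R in 9, G in 1, E in 6, N in 3, K in 5.

slot 9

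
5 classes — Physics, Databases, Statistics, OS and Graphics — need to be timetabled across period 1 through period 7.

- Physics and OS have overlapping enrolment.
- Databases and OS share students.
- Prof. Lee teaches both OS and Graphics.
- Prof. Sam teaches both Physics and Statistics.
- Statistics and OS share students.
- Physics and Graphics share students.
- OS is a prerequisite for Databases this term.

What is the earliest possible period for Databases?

period 2

Precedence pushes Databases to at least period 2.
Databases at period 2 is achievable: Graphics=period 3, Statistics=period 3, Databases=period 2, OS=period 1, Physics=period 2.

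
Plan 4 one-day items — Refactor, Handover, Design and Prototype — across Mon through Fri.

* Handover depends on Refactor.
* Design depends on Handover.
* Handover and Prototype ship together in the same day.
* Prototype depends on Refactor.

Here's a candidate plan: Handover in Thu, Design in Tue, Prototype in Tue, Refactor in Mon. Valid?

Design depends on Handover — violated.
Prototype depends on Refactor — holds.
Handover depends on Refactor — holds.
Handover and Prototype ship together in the same day — violated.

No. Design depends on Handover is not satisfied.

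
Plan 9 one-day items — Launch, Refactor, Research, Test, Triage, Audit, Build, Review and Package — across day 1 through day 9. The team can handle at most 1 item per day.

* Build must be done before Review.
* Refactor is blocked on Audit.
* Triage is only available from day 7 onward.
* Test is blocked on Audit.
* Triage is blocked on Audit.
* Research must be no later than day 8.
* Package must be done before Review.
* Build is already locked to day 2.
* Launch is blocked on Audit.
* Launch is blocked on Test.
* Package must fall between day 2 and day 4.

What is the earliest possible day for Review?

day 4

Precedence pushes Review to at least day 3.
Review at day 4 is achievable: Package -> day 3; Research -> day 1; Triage -> day 7; Refactor -> day 9; Audit -> day 5; Test -> day 6; Build -> day 2; Launch -> day 8; Review -> day 4.
Nothing earlier works — the capacity limit rule out every day before day 4.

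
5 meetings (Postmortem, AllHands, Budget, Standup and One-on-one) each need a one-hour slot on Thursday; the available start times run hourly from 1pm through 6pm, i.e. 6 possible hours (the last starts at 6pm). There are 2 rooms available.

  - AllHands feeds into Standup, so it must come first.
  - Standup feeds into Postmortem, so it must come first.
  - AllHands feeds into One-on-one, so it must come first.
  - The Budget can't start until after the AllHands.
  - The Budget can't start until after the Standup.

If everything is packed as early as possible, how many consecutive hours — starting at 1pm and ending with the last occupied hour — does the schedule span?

3 hours

The precedence chain requires at least 3 distinct hours.
With at most 2 per hour and 5 meetings, at least 3 hours are needed.
3 works (last occupied hour: 3pm): for example Postmortem -> 3pm, Budget -> 3pm, Standup -> 2pm, AllHands -> 1pm, One-on-one -> 2pm.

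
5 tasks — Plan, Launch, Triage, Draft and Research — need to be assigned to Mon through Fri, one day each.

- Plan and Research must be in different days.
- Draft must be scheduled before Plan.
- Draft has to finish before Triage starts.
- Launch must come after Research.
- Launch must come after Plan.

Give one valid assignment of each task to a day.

Research -> Mon; Draft -> Mon; Launch -> Wed; Plan -> Tue; Triage -> Tue

Checking: Draft(Mon) before Triage(Tue); Draft(Mon) before Plan(Tue); Research(Mon) before Launch(Wed); Plan(Tue) before Launch(Wed); Plan(Tue) != Research(Mon).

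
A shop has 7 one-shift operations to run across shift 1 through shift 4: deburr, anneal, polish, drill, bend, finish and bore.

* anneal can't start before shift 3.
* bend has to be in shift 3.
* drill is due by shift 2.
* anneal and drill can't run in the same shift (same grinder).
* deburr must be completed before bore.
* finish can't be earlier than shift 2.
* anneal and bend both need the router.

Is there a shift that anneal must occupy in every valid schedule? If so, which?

shift 4

anneal's window is shift 3–shift 4.
bend is fixed at shift 3, and anneal can't share a shift with bend.
So anneal must be shift 4.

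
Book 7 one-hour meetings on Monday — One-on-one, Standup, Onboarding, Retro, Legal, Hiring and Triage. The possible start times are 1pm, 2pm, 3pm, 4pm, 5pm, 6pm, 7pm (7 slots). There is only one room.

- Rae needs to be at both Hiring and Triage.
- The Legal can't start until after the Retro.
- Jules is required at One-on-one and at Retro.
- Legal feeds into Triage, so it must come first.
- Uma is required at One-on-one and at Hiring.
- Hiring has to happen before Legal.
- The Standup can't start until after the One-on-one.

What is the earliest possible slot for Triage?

4pm

Precedence pushes Triage to at least 3pm.
Triage at 4pm is achievable: Onboarding -> 7pm; Standup -> 6pm; One-on-one -> 5pm; Legal -> 3pm; Retro -> 1pm; Hiring -> 2pm; Triage -> 4pm.
Nothing earlier works — the conflict and capacity constraints rule out every slot before 4pm.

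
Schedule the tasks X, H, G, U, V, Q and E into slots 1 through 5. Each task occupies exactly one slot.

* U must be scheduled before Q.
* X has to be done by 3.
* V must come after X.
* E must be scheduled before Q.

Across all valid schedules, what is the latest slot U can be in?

4

Downstream work caps U at 4.
U at 4 is achievable: H -> 1, Q -> 5, U -> 4, E -> 1, V -> 2, X -> 1, G -> 1.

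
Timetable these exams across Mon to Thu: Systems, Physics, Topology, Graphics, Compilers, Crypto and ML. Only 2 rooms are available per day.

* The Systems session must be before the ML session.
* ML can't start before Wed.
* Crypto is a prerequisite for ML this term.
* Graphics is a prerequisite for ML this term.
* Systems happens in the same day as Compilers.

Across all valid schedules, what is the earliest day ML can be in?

ML is available from Wed.
ML at Wed is achievable: Physics -> Wed; Systems -> Mon; Graphics -> Tue; ML -> Wed; Topology -> Thu; Crypto -> Tue; Compilers -> Mon.

Wed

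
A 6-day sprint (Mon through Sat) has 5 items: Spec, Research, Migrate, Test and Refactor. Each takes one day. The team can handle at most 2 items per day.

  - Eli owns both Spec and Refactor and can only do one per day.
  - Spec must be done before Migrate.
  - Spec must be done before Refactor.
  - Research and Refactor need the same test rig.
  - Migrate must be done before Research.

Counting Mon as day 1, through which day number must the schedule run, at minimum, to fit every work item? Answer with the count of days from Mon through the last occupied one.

3

The precedence chain requires at least 3 distinct days.
With at most 2 per day and 5 work items, at least 3 days are needed.
3 works (last occupied day: Wed): for example Migrate=Tue; Test=Mon; Refactor=Tue; Spec=Mon; Research=Wed.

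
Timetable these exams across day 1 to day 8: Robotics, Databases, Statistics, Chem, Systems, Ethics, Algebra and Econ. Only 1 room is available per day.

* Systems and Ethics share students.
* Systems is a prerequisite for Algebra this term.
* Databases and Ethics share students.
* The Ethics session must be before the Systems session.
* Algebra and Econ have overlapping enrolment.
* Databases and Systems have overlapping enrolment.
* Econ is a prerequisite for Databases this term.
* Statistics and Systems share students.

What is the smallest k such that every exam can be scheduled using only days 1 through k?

The precedence chain requires at least 3 distinct days.
With at most 1 per day and 8 exams, at least 8 days are needed.
8 works (last occupied day: day 8): for example Chem=day 8, Robotics=day 6, Databases=day 4, Statistics=day 7, Systems=day 2, Econ=day 3, Algebra=day 5, Ethics=day 1.

8 days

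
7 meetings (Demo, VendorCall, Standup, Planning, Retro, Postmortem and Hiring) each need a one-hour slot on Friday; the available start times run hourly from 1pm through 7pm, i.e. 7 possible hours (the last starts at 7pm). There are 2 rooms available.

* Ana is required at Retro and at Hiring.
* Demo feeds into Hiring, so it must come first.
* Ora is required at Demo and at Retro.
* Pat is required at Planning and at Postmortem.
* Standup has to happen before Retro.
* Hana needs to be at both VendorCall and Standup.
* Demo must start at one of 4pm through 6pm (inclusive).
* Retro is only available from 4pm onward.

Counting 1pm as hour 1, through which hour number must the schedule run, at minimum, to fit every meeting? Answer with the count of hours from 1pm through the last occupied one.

6

The precedence chain requires at least 2 distinct hours.
With at most 2 per hour and 7 meetings, at least 4 hours are needed.
Propagating the time windows through the other constraints, Hiring can't land before 5pm — that is hour 5 counting from 1pm — so the schedule must run through at least 5 hours.
Could 5 hours be enough, i.e. nothing placed later than 5pm? No: Demo's window within 5 hours is {4pm, 5pm}; Retro's window within 5 hours is {4pm, 5pm}; Hiring must come after Demo (at 4pm or later) → {5pm}; Demo must come before Hiring (at 5pm or earlier) → {4pm}; Retro can't share with Demo (4pm) → {5pm}; Hiring can't share with Retro (5pm) → nothing is left.
So 5 hours is not enough.
6 works (last occupied hour: 6pm): for example Postmortem -> 2pm; VendorCall -> 2pm; Hiring -> 6pm; Planning -> 1pm; Standup -> 1pm; Retro -> 5pm; Demo -> 4pm.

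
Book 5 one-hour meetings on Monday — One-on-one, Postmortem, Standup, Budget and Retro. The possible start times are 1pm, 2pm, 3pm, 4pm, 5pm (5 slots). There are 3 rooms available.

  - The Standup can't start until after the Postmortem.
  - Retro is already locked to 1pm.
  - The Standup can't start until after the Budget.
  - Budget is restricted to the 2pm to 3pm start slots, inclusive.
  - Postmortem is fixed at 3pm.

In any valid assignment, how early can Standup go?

Precedence pushes Standup to at least 4pm.
Standup at 4pm is achievable: Postmortem -> 3pm, Standup -> 4pm, Retro -> 1pm, Budget -> 2pm, One-on-one -> 1pm.

4pm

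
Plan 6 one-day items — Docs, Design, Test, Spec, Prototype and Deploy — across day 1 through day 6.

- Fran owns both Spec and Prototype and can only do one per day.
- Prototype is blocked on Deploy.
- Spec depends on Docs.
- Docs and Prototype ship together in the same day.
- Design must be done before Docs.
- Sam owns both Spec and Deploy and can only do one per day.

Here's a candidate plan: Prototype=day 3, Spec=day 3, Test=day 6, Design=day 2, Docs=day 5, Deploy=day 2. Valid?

Invalid. Spec depends on Docs.

Design must be done before Docs — holds.
Sam owns both Spec and Deploy and can only do one per day — holds.
Fran owns both Spec and Prototype and can only do one per day — violated.
Spec depends on Docs — violated.
Docs and Prototype ship together in the same day — violated.
Prototype is blocked on Deploy — holds.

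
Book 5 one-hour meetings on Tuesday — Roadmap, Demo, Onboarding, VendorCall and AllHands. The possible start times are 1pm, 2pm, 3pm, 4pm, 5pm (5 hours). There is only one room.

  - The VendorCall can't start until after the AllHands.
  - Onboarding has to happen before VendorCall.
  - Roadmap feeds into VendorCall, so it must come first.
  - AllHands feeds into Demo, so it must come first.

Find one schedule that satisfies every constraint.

VendorCall=4pm, Onboarding=3pm, AllHands=1pm, Demo=5pm, Roadmap=2pm

Checking: Onboarding(3pm) before VendorCall(4pm); Roadmap(2pm) before VendorCall(4pm); AllHands(1pm) before Demo(5pm); AllHands(1pm) before VendorCall(4pm); max 1 per hour (cap 1).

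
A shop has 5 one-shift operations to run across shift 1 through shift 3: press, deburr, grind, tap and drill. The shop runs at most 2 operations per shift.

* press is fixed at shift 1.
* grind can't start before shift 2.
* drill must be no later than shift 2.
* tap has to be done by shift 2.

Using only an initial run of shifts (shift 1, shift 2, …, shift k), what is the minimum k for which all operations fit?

3 shifts

With at most 2 per shift and 5 operations, at least 3 shifts are needed.
grind can't be placed before shift 2, so the schedule must run through at least shift 2.
3 works (last occupied shift: shift 3): for example press in shift 1; deburr in shift 3; drill in shift 2; tap in shift 1; grind in shift 2.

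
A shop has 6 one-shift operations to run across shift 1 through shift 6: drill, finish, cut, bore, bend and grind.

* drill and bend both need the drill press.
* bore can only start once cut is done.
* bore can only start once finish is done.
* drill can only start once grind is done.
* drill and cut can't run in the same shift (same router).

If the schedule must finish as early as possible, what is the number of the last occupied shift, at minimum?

The precedence chain requires at least 2 distinct shifts.
2 works (last occupied shift: shift 2): for example finish=shift 1; bend=shift 1; drill=shift 2; grind=shift 1; cut=shift 1; bore=shift 2.

2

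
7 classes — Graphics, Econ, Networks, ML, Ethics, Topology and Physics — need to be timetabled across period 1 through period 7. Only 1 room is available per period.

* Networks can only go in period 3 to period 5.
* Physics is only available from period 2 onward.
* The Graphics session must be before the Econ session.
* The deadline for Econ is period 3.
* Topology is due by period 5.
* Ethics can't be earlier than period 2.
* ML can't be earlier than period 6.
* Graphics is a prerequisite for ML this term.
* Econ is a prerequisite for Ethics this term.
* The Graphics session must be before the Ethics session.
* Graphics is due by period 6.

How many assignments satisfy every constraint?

Splitting on Graphics: it can be period 1 (36), period 2 (8). Listing each branch's schedules as (Econ, Networks, ML, Ethics, Topology, Physics) by period number:
Graphics=period 1: (2,3,6,4,5,7) (2,3,6,5,4,7) (2,3,6,7,4,5) (2,3,6,7,5,4) (2,3,7,4,5,6) (2,3,7,5,4,6) (2,3,7,6,4,5) (2,3,7,6,5,4) (2,4,6,3,5,7) (2,4,6,5,3,7) (2,4,6,7,3,5) (2,4,6,7,5,3) (2,4,7,3,5,6) (2,4,7,5,3,6) (2,4,7,6,3,5) (2,4,7,6,5,3) (2,5,6,3,4,7) (2,5,6,4,3,7) (2,5,6,7,3,4) (2,5,6,7,4,3) (2,5,7,3,4,6) (2,5,7,4,3,6) (2,5,7,6,3,4) (2,5,7,6,4,3) (3,4,6,5,2,7) (3,4,6,7,2,5) (3,4,6,7,5,2) (3,4,7,5,2,6) (3,4,7,6,2,5) (3,4,7,6,5,2) (3,5,6,4,2,7) (3,5,6,7,2,4) (3,5,6,7,4,2) (3,5,7,4,2,6) (3,5,7,6,2,4) (3,5,7,6,4,2) — 36.
Graphics=period 2: (3,4,6,5,1,7) (3,4,6,7,1,5) (3,4,7,5,1,6) (3,4,7,6,1,5) (3,5,6,4,1,7) (3,5,6,7,1,4) (3,5,7,4,1,6) (3,5,7,6,1,4) — 8.
Summing: 36 + 8 = 44.

44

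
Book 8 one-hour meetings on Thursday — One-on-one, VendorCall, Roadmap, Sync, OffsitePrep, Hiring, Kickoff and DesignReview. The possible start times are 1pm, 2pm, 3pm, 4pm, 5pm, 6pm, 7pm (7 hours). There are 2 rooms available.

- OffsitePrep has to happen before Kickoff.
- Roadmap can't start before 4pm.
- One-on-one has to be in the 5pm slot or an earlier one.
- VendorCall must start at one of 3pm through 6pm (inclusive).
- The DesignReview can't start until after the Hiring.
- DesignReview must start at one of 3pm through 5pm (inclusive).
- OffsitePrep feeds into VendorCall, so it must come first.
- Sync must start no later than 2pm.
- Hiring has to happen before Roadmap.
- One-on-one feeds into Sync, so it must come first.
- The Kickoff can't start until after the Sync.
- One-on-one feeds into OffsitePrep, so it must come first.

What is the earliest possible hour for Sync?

2pm

Precedence pushes Sync to at least 2pm; Sync's own window allows nothing later than 2pm.
Sync at 2pm is achievable: DesignReview in 3pm, VendorCall in 3pm, Sync in 2pm, One-on-one in 1pm, Kickoff in 4pm, Roadmap in 4pm, Hiring in 1pm, OffsitePrep in 2pm.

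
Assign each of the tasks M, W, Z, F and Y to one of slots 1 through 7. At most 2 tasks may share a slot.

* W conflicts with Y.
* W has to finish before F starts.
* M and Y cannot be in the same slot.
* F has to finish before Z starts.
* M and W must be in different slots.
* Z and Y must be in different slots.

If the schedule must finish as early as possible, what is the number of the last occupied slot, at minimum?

3

The precedence chain requires at least 3 distinct slots.
With at most 2 per slot and 5 tasks, at least 3 slots are needed.
3 works (last occupied slot: 3): for example M -> 3; F -> 2; Y -> 2; W -> 1; Z -> 3.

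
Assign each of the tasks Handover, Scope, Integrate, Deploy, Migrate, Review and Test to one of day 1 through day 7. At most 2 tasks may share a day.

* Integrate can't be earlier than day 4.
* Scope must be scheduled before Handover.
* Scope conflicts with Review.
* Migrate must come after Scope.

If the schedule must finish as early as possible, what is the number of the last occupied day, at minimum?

The precedence chain requires at least 2 distinct days.
With at most 2 per day and 7 tasks, at least 4 days are needed.
Integrate can't be placed before day 4, so the schedule must run through at least day 4.
4 works (last occupied day: day 4): for example Handover=day 2; Test=day 3; Migrate=day 2; Scope=day 1; Integrate=day 4; Deploy=day 1; Review=day 3.

day 4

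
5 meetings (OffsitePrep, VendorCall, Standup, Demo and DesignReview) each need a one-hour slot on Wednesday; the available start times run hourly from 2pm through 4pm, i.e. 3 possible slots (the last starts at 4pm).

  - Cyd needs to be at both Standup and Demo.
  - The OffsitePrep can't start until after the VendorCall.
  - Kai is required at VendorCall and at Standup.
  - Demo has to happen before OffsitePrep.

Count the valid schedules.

24

Splitting on OffsitePrep: it can be 3pm (6), 4pm (18). Listing each branch's schedules as (VendorCall, Standup, Demo, DesignReview):
OffsitePrep=3pm: (2pm,3pm,2pm,2pm) (2pm,3pm,2pm,3pm) (2pm,3pm,2pm,4pm) (2pm,4pm,2pm,2pm) (2pm,4pm,2pm,3pm) (2pm,4pm,2pm,4pm) — 6.
OffsitePrep=4pm: (2pm,3pm,2pm,2pm) (2pm,3pm,2pm,3pm) (2pm,3pm,2pm,4pm) (2pm,4pm,2pm,2pm) (2pm,4pm,2pm,3pm) (2pm,4pm,2pm,4pm) (2pm,4pm,3pm,2pm) (2pm,4pm,3pm,3pm) (2pm,4pm,3pm,4pm) (3pm,2pm,3pm,2pm) (3pm,2pm,3pm,3pm) (3pm,2pm,3pm,4pm) (3pm,4pm,2pm,2pm) (3pm,4pm,2pm,3pm) (3pm,4pm,2pm,4pm) (3pm,4pm,3pm,2pm) (3pm,4pm,3pm,3pm) (3pm,4pm,3pm,4pm) — 18.
Summing: 6 + 18 = 24.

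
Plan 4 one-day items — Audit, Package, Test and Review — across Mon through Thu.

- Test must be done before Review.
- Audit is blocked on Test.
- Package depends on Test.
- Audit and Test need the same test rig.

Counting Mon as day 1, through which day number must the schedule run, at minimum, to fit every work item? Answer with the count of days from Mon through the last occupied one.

The precedence chain requires at least 2 distinct days.
2 works (last occupied day: Tue): for example Audit -> Tue, Test -> Mon, Package -> Tue, Review -> Tue.

2 days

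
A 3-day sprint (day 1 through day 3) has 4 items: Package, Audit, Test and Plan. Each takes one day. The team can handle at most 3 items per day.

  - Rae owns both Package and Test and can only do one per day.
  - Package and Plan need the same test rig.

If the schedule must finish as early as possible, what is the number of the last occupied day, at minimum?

With at most 3 per day and 4 work items, at least 2 days are needed.
2 works (last occupied day: day 2): for example Plan=day 2, Package=day 1, Audit=day 1, Test=day 2.

2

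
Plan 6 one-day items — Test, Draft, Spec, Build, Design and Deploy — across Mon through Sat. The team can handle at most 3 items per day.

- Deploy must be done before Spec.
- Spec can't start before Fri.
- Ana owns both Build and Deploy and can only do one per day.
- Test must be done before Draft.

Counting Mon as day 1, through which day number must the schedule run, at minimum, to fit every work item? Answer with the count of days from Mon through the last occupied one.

The precedence chain requires at least 2 distinct days.
With at most 3 per day and 6 work items, at least 2 days are needed.
Spec can't be placed before Fri — that is day 5 counting from Mon — so the schedule must run through at least 5 days.
5 works (last occupied day: Fri): for example Test=Mon; Build=Tue; Spec=Fri; Deploy=Mon; Draft=Tue; Design=Mon.

5 days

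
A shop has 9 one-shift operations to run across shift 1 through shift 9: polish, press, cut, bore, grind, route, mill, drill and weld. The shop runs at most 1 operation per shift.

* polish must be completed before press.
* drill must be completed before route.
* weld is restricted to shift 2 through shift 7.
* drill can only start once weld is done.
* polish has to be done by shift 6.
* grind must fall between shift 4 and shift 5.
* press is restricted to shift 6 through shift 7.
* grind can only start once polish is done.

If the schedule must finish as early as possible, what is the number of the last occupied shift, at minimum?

9

The precedence chain requires at least 3 distinct shifts.
With at most 1 per shift and 9 operations, at least 9 shifts are needed.
press can't be placed before shift 6, so the schedule must run through at least shift 6.
9 works (last occupied shift: shift 9): for example route in shift 5; weld in shift 2; mill in shift 9; bore in shift 8; press in shift 6; cut in shift 7; drill in shift 3; grind in shift 4; polish in shift 1.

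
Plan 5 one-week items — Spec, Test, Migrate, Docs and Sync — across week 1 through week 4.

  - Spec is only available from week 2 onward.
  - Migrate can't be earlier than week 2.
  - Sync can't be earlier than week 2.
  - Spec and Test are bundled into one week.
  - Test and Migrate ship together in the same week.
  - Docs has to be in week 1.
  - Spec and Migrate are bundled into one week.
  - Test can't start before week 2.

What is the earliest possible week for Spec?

Spec is available from week 2.
Spec at week 2 is achievable: Migrate=week 2; Spec=week 2; Test=week 2; Docs=week 1; Sync=week 2.

week 2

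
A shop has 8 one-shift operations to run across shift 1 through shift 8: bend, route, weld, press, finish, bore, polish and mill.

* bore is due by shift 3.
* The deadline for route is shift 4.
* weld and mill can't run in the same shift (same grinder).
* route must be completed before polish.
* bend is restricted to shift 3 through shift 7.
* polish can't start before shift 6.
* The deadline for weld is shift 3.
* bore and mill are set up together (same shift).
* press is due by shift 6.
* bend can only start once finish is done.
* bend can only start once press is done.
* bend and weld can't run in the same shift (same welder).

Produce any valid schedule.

bore -> shift 2; press -> shift 1; mill -> shift 2; weld -> shift 1; bend -> shift 3; polish -> shift 6; route -> shift 1; finish -> shift 1

Checking: route(shift 1) before polish(shift 6); press(shift 1) before bend(shift 3); finish(shift 1) before bend(shift 3); bend(shift 3) != weld(shift 1); weld(shift 1) != mill(shift 2); bore = mill = shift 2; bend=shift 3 in [shift 3,shift 7]; bore=shift 2 in [shift 1,shift 3]; route=shift 1 in [shift 1,shift 4]; polish=shift 6 in [shift 6,shift 8]; weld=shift 1 in [shift 1,shift 3]; press=shift 1 in [shift 1,shift 6].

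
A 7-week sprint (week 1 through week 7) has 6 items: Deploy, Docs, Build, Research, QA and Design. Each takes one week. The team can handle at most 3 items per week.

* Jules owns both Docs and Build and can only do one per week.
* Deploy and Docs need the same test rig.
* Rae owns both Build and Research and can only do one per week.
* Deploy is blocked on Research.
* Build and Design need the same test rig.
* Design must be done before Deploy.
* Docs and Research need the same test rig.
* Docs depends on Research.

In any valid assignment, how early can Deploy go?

Precedence pushes Deploy to at least week 2.
Deploy at week 2 is achievable: QA=week 1; Docs=week 3; Research=week 1; Design=week 1; Build=week 2; Deploy=week 2.

week 2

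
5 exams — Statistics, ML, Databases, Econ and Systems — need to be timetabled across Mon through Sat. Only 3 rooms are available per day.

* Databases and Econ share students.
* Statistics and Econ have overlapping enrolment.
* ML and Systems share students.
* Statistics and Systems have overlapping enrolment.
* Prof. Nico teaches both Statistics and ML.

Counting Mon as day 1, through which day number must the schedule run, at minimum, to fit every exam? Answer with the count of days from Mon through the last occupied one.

3

With at most 3 per day and 5 exams, at least 2 days are needed.
Could 2 days be enough, i.e. nothing placed later than Tue? No: Statistics, ML and Systems must all be in different days (Statistics/ML can't share; Statistics/Systems can't share; ML/Systems can't share), but only 2 days are available: 3 exams can't fit in 2 distinct days.
So 2 days is not enough.
3 works (last occupied day: Wed): for example ML -> Tue, Statistics -> Mon, Databases -> Mon, Econ -> Tue, Systems -> Wed.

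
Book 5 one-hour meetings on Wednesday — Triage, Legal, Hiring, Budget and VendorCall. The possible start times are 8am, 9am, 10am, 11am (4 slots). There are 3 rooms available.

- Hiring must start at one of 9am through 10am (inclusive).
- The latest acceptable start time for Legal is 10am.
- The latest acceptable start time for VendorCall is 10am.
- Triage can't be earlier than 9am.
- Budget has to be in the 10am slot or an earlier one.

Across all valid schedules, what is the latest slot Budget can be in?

10am

Budget's own window allows nothing later than 10am.
Budget at 10am is achievable: VendorCall -> 8am; Legal -> 8am; Budget -> 10am; Triage -> 9am; Hiring -> 9am.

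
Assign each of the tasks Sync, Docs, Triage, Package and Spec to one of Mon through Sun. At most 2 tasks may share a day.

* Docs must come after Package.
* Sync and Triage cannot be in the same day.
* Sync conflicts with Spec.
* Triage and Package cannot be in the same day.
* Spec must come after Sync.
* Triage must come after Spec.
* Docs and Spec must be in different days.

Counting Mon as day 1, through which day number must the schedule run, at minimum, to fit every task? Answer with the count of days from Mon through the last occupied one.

The precedence chain requires at least 3 distinct days.
With at most 2 per day and 5 tasks, at least 3 days are needed.
3 works (last occupied day: Wed): for example Docs=Wed, Spec=Tue, Sync=Mon, Triage=Wed, Package=Mon.

3 days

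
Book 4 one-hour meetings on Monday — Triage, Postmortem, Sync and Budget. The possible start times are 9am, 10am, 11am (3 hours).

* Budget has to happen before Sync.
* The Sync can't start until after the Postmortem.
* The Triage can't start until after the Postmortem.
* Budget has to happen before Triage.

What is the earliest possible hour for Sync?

10am

Precedence pushes Sync to at least 10am.
Sync at 10am is achievable: Budget=9am, Triage=10am, Sync=10am, Postmortem=9am.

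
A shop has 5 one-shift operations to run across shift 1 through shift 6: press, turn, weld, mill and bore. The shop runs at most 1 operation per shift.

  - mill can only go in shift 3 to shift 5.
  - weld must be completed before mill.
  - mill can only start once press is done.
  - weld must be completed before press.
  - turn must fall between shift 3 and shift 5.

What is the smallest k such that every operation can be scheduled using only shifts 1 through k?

The precedence chain requires at least 3 distinct shifts.
With at most 1 per shift and 5 operations, at least 5 shifts are needed.
5 works (last occupied shift: shift 5): for example press=shift 2; weld=shift 1; turn=shift 4; mill=shift 3; bore=shift 5.

5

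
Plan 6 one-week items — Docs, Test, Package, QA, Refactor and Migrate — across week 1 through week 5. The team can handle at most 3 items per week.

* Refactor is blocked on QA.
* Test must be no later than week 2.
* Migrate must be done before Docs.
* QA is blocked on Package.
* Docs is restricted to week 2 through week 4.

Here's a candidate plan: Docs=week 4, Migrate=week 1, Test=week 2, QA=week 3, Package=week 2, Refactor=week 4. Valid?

Yes

The team can handle at most 3 items per week — holds.
Test must be no later than week 2 — holds.
Docs is restricted to week 2 through week 4 — holds.
Refactor is blocked on QA — holds.
Migrate must be done before Docs — holds.
QA is blocked on Package — holds.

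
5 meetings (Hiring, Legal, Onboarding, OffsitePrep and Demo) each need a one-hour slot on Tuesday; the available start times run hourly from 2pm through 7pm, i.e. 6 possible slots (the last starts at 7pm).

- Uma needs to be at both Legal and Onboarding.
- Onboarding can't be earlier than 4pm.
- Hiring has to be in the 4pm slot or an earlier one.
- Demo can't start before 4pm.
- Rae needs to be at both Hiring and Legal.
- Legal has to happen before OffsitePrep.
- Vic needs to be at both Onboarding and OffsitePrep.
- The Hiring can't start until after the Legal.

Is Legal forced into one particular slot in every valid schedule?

Legal can be 2pm (e.g. Demo in 4pm; Onboarding in 4pm; OffsitePrep in 3pm; Legal in 2pm; Hiring in 3pm) or 3pm (e.g. Onboarding in 4pm, Legal in 3pm, Hiring in 4pm, OffsitePrep in 5pm, Demo in 4pm).

No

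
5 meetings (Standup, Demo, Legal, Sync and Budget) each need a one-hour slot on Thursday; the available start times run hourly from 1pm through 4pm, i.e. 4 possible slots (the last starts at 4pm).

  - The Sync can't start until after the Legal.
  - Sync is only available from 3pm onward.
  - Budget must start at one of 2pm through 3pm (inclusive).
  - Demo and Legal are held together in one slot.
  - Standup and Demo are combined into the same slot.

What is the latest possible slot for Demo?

3pm

Demo must be in the same slot as Legal, which can't be after 3pm, so Demo is at most 3pm.
Demo at 3pm is achievable: Legal -> 3pm; Demo -> 3pm; Sync -> 4pm; Standup -> 3pm; Budget -> 2pm.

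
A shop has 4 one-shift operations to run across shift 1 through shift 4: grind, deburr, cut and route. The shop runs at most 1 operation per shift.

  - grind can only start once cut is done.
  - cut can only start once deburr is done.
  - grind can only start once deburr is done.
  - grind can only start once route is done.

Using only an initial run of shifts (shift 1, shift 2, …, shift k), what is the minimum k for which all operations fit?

The precedence chain requires at least 3 distinct shifts.
With at most 1 per shift and 4 operations, at least 4 shifts are needed.
4 works (last occupied shift: shift 4): for example route -> shift 3, deburr -> shift 1, grind -> shift 4, cut -> shift 2.

4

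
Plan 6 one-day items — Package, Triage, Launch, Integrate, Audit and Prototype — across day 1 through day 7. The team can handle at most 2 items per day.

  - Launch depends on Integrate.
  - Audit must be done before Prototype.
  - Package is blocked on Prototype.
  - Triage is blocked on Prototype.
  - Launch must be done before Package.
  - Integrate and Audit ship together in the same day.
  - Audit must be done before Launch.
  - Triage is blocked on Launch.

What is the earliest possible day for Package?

day 3

Precedence pushes Package to at least day 3.
Package at day 3 is achievable: Integrate in day 1, Triage in day 3, Package in day 3, Prototype in day 2, Audit in day 1, Launch in day 2.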